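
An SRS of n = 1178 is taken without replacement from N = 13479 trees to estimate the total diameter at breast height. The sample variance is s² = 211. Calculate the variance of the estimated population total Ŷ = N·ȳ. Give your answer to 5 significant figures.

2.9699 × 10^7

Var(Ŷ) = N²·Var(ȳ) = N²·(1 − n/N)·s²/n.
f = 1178/13479 = 0.08739521; Var(ȳ) = 0.91260479·211/1178 = 0.16346317.
Var(Ŷ) = 13479² · 0.16346317 = 2.9698551 × 10^7.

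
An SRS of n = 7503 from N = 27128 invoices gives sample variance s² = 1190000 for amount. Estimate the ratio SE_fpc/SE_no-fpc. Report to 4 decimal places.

0.8505

f = n/N = 7503/27128 = 0.27657771.
SE_no-fpc = √(s²/n) = 12.593777; SE_fpc = √((1−f)s²/n) = 10.711541.
Ratio = √(1−f) = 0.85054235.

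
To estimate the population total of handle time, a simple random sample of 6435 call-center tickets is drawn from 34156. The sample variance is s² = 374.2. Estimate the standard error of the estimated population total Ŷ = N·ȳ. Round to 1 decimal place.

7420.2

Var(Ŷ) = N²·Var(ȳ) = N²·(1 − n/N)·s²/n.
f = 6435/34156 = 0.18840028; Var(ȳ) = 0.81159972·374.2/6435 = 0.047195123.
Var(Ŷ) = 34156² · 0.047195123 = 5.5059357 × 10^7.
SE(Ŷ) = √(5.5059357 × 10^7) = 7420.2.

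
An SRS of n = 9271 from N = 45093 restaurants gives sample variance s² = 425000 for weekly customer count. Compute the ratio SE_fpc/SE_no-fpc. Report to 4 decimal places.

f = n/N = 9271/45093 = 0.20559732.
SE_no-fpc = √(s²/n) = 6.7706626; SE_fpc = √((1−f)s²/n) = 6.0346422.
Ratio = √(1−f) = 0.89129270.

0.8913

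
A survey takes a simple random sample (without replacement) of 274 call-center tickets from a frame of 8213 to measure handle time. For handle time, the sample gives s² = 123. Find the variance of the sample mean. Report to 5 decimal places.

Under SRS without replacement, Var(ȳ) = (1 − f)·s²/n with f = n/N = 274/8213 = 0.03336174.
Var(ȳ) = (1 − 0.03336174)·123/274 = 0.96663826·0.44890511 = 0.43392885.

0.43393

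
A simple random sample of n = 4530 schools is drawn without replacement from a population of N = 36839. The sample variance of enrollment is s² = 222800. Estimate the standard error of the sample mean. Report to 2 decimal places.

6.57

Under SRS without replacement, Var(ȳ) = (1 − f)·s²/n with f = n/N = 4530/36839 = 0.12296751.
Var(ȳ) = (1 − 0.12296751)·222800/4530 = 0.87703249·49.183223 = 43.135285.
SE(ȳ) = √(43.135285) = 6.57.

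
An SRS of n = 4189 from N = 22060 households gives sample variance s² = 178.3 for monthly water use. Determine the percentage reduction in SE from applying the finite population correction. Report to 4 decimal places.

f = n/N = 4189/22060 = 0.18989121.
SE_no-fpc = √(s²/n) = 0.2063101; SE_fpc = √((1−f)s²/n) = 0.18569156.
Ratio = √(1−f) = 0.90006044. Reduction = 100·(1 − 0.90006044) = 9.9940%.

9.9940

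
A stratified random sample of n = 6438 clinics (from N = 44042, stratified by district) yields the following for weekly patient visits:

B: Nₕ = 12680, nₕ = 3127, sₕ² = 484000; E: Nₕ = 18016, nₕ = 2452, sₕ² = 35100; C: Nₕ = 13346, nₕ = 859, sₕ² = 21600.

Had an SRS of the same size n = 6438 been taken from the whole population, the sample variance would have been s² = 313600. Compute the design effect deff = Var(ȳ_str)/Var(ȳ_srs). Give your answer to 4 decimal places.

0.3341

Var(ȳ_str) = Σ Wₕ²(1−fₕ)sₕ²/nₕ with Wₕ = Nₕ/44042:
  B: (12680/44042)²·(1−3127/12680)·484000/3127 = 9.6659033
  E: (18016/44042)²·(1−2452/18016)·35100/2452 = 2.0693416
  C: (13346/44042)²·(1−859/13346)·21600/859 = 2.1604079
  → Var(ȳ_str) = 13.895653.
Var(ȳ_srs) = (1 − 6438/44042)·313600/6438 = 41.590304.
deff = 13.895653 / 41.590304 = 0.3341.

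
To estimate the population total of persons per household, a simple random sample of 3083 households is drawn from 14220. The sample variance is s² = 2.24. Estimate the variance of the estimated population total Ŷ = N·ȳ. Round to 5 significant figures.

115060

Var(Ŷ) = N²·Var(ȳ) = N²·(1 − n/N)·s²/n.
f = 3083/14220 = 0.21680731; Var(ȳ) = 0.78319269·2.24/3083 = 5.6904042 × 10^-4.
Var(Ŷ) = 14220² · (5.6904042 × 10^-4) = 115064.75.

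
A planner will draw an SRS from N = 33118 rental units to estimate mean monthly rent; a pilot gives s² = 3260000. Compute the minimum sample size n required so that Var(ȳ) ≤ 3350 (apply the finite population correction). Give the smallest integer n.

Without fpc, n₀ = s²/D = 3260000/3350 = 973.1343.
With fpc, (1 − n/N)·s²/n ≤ D requires n ≥ n₀/(1 + n₀/N) = 973.1343/(1 + 973.1343/33118) = 945.3561.
Rounding up, n = 946.

946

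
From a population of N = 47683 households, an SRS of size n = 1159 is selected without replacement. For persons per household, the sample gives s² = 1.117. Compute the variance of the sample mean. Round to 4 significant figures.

9.403 × 10^-4

Under SRS without replacement, Var(ȳ) = (1 − f)·s²/n with f = n/N = 1159/47683 = 0.02430636.
Var(ȳ) = (1 − 0.02430636)·1.117/1159 = 0.97569364·9.6376186 × 10^-4 = 9.4033632 × 10^-4.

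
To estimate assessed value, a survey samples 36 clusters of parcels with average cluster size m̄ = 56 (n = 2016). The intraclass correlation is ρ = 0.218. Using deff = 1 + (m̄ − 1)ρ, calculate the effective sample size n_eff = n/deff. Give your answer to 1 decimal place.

deff = 1 + (56 − 1)·0.218 = 1 + 11.99 = 12.99.
n_eff = 2016 / 12.99 = 155.2.

155.2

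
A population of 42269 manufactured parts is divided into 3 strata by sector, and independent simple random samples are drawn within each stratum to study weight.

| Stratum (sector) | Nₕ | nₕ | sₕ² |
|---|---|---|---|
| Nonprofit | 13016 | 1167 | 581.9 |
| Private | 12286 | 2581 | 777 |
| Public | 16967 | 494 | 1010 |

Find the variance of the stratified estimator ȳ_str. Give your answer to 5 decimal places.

Var(ȳ_str) = Σₕ Wₕ²(1 − fₕ)sₕ²/nₕ with Wₕ = Nₕ/N, N = 42269.
Nonprofit: Wₕ = 0.30793253; term = 0.30793253²·(1 − 0.08965888)·581.9/1167 = 0.043042035.
Private: Wₕ = 0.29066219; term = 0.29066219²·(1 − 0.21007651)·777/2581 = 0.020090702.
Public: Wₕ = 0.40140529; term = 0.40140529²·(1 − 0.02911534)·1010/494 = 0.31983666.
Sum = 0.3829694.

0.38297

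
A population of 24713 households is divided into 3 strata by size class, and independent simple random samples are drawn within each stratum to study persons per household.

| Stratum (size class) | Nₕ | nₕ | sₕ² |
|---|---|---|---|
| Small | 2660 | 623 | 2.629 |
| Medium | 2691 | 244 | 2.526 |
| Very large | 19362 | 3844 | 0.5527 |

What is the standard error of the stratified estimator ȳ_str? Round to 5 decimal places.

0.01483

Var(ȳ_str) = Σₕ Wₕ²(1 − fₕ)sₕ²/nₕ with Wₕ = Nₕ/N, N = 24713.
Small: Wₕ = 0.10763566; term = 0.10763566²·(1 − 0.23421053)·2.629/623 = 3.7439002 × 10^-5.
Medium: Wₕ = 0.10889006; term = 0.10889006²·(1 − 0.09067261)·2.526/244 = 1.1161955 × 10^-4.
Very large: Wₕ = 0.78347428; term = 0.78347428²·(1 − 0.19853321)·0.5527/3844 = 7.07361 × 10^-5.
Sum = 2.1979465 × 10^-4.
SE = √(2.1979465 × 10^-4) = 0.01483.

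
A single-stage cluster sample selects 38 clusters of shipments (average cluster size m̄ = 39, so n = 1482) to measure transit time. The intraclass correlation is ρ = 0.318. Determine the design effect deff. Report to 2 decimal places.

deff = 1 + (39 − 1)·0.318 = 1 + 12.084 = 13.084.

13.08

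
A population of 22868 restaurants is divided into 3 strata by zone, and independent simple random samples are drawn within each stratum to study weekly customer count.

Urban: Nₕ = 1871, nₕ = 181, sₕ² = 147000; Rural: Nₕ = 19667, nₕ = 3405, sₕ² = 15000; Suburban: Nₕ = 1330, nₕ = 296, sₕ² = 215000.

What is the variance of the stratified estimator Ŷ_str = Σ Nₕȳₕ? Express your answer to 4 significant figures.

Var(Ŷ_str) = Σₕ Nₕ²(1 − fₕ)sₕ²/nₕ.
Urban: 1871²·(1 − 181/1871)·147000/181 = 2.568025 × 10^9.
Rural: 19667²·(1 − 3405/19667)·15000/3405 = 1.4089196 × 10^9.
Suburban: 1330²·(1 − 296/1330)·215000/296 = 9.9889291 × 10^8.
Sum = 4.9758375 × 10^9.

4.976 × 10^9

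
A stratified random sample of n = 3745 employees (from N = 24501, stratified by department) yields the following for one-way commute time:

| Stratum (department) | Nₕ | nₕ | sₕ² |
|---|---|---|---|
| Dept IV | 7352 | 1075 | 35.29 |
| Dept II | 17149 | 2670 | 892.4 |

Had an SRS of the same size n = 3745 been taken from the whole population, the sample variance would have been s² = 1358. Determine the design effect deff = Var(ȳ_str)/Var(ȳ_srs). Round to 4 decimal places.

Var(ȳ_str) = Σ Wₕ²(1−fₕ)sₕ²/nₕ with Wₕ = Nₕ/24501:
  Dept IV: (7352/24501)²·(1−1075/7352)·35.29/1075 = 0.0025236737
  Dept II: (17149/24501)²·(1−2670/17149)·892.4/2670 = 0.13824774
  → Var(ȳ_str) = 0.14077141.
Var(ȳ_srs) = (1 − 3745/24501)·1358/3745 = 0.30719051.
deff = 0.14077141 / 0.30719051 = 0.4583.

0.4583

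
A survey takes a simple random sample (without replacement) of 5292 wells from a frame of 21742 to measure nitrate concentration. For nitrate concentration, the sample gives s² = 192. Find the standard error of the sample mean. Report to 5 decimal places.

Under SRS without replacement, Var(ȳ) = (1 − f)·s²/n with f = n/N = 5292/21742 = 0.24339987.
Var(ȳ) = (1 − 0.24339987)·192/5292 = 0.75660013·0.036281179 = 0.027450345.
SE(ȳ) = √(0.027450345) = 0.16568.

0.16568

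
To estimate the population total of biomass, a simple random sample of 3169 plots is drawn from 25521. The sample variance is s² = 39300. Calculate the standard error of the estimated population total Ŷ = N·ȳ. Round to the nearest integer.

84109

Var(Ŷ) = N²·Var(ȳ) = N²·(1 − n/N)·s²/n.
f = 3169/25521 = 0.12417225; Var(ȳ) = 0.87582775·39300/3169 = 10.86148.
Var(Ŷ) = 25521² · 10.86148 = 7.0743148 × 10^9.
SE(Ŷ) = √(7.0743148 × 10^9) = 84109.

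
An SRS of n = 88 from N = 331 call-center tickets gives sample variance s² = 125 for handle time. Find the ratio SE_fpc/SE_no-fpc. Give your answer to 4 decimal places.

0.8568

f = n/N = 88/331 = 0.26586103.
SE_no-fpc = √(s²/n) = 1.1918282; SE_fpc = √((1−f)s²/n) = 1.0211812.
Ratio = √(1−f) = 0.85681910.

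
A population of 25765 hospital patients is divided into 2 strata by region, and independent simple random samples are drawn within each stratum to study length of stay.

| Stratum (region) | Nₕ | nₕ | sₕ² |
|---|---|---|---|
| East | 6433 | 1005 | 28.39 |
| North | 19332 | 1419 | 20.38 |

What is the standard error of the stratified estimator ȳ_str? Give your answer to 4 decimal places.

0.0948

Var(ȳ_str) = Σₕ Wₕ²(1 − fₕ)sₕ²/nₕ with Wₕ = Nₕ/N, N = 25765.
East: Wₕ = 0.24967980; term = 0.24967980²·(1 − 0.15622571)·28.39/1005 = 0.0014859097.
North: Wₕ = 0.75032020; term = 0.75032020²·(1 − 0.07340161)·20.38/1419 = 0.0074921524.
Sum = 0.0089780621.
SE = √(0.0089780621) = 0.0948.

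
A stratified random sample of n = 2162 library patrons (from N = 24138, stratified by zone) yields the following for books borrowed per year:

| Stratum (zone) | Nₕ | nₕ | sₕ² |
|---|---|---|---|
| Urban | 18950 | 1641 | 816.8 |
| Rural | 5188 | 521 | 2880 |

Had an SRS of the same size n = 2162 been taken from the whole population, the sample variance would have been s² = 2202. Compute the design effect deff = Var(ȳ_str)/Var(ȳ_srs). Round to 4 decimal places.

0.5499

Var(ȳ_str) = Σ Wₕ²(1−fₕ)sₕ²/nₕ with Wₕ = Nₕ/24138:
  Urban: (18950/24138)²·(1−1641/18950)·816.8/1641 = 0.28021138
  Rural: (5188/24138)²·(1−521/5188)·2880/521 = 0.22971532
  → Var(ȳ_str) = 0.5099267.
Var(ȳ_srs) = (1 − 2162/24138)·2202/2162 = 0.92727593.
deff = 0.5099267 / 0.92727593 = 0.5499.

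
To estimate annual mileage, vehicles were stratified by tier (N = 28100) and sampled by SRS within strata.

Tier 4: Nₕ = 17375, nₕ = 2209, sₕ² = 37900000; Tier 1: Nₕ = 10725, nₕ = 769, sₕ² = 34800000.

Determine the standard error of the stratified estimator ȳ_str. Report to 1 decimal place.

108.8

Var(ȳ_str) = Σₕ Wₕ²(1 − fₕ)sₕ²/nₕ with Wₕ = Nₕ/N, N = 28100.
Tier 4: Wₕ = 0.61832740; term = 0.61832740²·(1 − 0.12713669)·37900000/2209 = 5725.6753.
Tier 1: Wₕ = 0.38167260; term = 0.38167260²·(1 − 0.07170163)·34800000/769 = 6119.5918.
Sum = 11845.267.
SE = √(11845.267) = 108.8.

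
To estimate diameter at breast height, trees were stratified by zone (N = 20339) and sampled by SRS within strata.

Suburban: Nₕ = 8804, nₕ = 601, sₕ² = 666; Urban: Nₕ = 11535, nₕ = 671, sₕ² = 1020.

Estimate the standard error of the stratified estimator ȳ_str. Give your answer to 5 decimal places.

Var(ȳ_str) = Σₕ Wₕ²(1 − fₕ)sₕ²/nₕ with Wₕ = Nₕ/N, N = 20339.
Suburban: Wₕ = 0.43286297; term = 0.43286297²·(1 − 0.06826443)·666/601 = 0.19346095.
Urban: Wₕ = 0.56713703; term = 0.56713703²·(1 − 0.05817078)·1020/671 = 0.46049595.
Sum = 0.6539569.
SE = √(0.6539569) = 0.80868.

0.80868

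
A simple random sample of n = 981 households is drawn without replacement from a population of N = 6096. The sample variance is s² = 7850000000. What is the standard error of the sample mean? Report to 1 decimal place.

Under SRS without replacement, Var(ȳ) = (1 − f)·s²/n with f = n/N = 981/6096 = 0.16092520.
Var(ȳ) = (1 − 0.16092520)·7850000000/981 = 0.83907480·8.0020387 × 10^6 = 6.7143091 × 10^6.
SE(ȳ) = √(6.7143091 × 10^6) = 2591.2.

2591.2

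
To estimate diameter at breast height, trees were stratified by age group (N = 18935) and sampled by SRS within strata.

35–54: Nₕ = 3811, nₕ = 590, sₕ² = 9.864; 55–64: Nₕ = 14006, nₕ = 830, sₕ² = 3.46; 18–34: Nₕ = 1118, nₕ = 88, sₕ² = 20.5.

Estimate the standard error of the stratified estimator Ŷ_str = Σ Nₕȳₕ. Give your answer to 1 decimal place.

Var(Ŷ_str) = Σₕ Nₕ²(1 − fₕ)sₕ²/nₕ.
35–54: 3811²·(1 − 590/3811)·9.864/590 = 205225.22.
55–64: 14006²·(1 − 830/14006)·3.46/830 = 769299.97.
18–34: 1118²·(1 − 88/1118)·20.5/88 = 268256.48.
Sum = 1.2427817 × 10^6.
SE = √(1.2427817 × 10^6) = 1114.8.

1114.8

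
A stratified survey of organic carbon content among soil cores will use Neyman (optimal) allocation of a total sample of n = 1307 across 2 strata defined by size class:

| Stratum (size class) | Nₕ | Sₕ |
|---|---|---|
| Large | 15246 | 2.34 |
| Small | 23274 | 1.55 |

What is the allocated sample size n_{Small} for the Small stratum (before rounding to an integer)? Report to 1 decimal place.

657.1

Neyman allocation: nₕ = n·NₕSₕ / Σⱼ NⱼSⱼ.
Σ NⱼSⱼ = 15246·2.34 + 23274·1.55 = 71750.34.
n_{Small} = 1307·23274·1.55 / 71750.34 = 657.1.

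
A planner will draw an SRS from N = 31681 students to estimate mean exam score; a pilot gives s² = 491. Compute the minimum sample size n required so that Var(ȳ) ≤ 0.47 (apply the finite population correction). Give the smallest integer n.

1012

Without fpc, n₀ = s²/D = 491/0.47 = 1044.6809.
With fpc, (1 − n/N)·s²/n ≤ D requires n ≥ n₀/(1 + n₀/N) = 1044.6809/(1 + 1044.6809/31681) = 1011.3322.
Rounding up, n = 1012.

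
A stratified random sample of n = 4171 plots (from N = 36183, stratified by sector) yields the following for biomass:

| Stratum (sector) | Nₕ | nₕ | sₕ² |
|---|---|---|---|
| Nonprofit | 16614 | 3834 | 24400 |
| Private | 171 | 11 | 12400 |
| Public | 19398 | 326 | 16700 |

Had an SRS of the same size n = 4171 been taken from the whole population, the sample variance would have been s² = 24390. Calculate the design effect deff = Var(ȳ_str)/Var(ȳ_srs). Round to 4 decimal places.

3.0022

Var(ȳ_str) = Σ Wₕ²(1−fₕ)sₕ²/nₕ with Wₕ = Nₕ/36183:
  Nonprofit: (16614/36183)²·(1−3834/16614)·24400/3834 = 1.0321282
  Private: (171/36183)²·(1−11/171)·12400/11 = 0.023557866
  Public: (19398/36183)²·(1−326/19398)·16700/326 = 14.475812
  → Var(ȳ_str) = 15.531498.
Var(ȳ_srs) = (1 − 4171/36183)·24390/4171 = 5.1734451.
deff = 15.531498 / 5.1734451 = 3.0022.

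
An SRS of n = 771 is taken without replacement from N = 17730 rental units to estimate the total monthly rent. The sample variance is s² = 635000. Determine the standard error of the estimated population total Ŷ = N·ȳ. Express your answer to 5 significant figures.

Var(Ŷ) = N²·Var(ȳ) = N²·(1 − n/N)·s²/n.
f = 771/17730 = 0.04348562; Var(ȳ) = 0.95651438·635000/771 = 787.7907.
Var(Ŷ) = 17730² · 787.7907 = 2.4764429 × 10^11.
SE(Ŷ) = √(2.4764429 × 10^11) = 497640.

497640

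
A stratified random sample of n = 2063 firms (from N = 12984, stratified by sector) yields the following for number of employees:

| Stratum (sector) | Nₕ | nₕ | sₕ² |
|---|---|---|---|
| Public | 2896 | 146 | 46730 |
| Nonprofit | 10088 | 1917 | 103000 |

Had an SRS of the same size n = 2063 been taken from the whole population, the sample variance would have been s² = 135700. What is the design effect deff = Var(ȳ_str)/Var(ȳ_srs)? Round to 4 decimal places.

0.7481

Var(ȳ_str) = Σ Wₕ²(1−fₕ)sₕ²/nₕ with Wₕ = Nₕ/12984:
  Public: (2896/12984)²·(1−146/2896)·46730/146 = 15.120187
  Nonprofit: (10088/12984)²·(1−1917/10088)·103000/1917 = 26.271108
  → Var(ȳ_str) = 41.391295.
Var(ȳ_srs) = (1 − 2063/12984)·135700/2063 = 55.326669.
deff = 41.391295 / 55.326669 = 0.7481.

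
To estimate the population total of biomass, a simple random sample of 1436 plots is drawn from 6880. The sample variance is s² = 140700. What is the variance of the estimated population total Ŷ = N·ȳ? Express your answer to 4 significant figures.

Var(Ŷ) = N²·Var(ȳ) = N²·(1 − n/N)·s²/n.
f = 1436/6880 = 0.20872093; Var(ȳ) = 0.79127907·140700/1436 = 77.52992.
Var(Ŷ) = 6880² · 77.52992 = 3.6698322 × 10^9.

3.670 × 10^9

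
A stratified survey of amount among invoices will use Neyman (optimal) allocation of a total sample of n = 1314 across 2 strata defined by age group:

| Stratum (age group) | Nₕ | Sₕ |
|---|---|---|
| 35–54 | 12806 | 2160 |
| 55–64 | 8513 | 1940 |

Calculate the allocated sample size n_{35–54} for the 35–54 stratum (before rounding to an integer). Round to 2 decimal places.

822.76

Neyman allocation: nₕ = n·NₕSₕ / Σⱼ NⱼSⱼ.
Σ NⱼSⱼ = 12806·2160 + 8513·1940 = 4.417618 × 10^7.
n_{35–54} = 1314·12806·2160 / (4.417618 × 10^7) = 822.76.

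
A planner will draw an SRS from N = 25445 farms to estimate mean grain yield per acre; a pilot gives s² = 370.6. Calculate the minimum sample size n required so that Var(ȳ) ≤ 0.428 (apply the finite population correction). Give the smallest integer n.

838

Without fpc, n₀ = s²/D = 370.6/0.428 = 865.8879.
With fpc, (1 − n/N)·s²/n ≤ D requires n ≥ n₀/(1 + n₀/N) = 865.8879/(1 + 865.8879/25445) = 837.3916.
Rounding up, n = 838.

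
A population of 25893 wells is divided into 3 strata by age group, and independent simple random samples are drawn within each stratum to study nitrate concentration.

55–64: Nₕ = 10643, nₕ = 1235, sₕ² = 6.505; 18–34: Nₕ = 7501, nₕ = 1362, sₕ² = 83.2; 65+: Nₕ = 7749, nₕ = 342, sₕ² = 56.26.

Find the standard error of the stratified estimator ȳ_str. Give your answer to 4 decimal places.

0.1381

Var(ȳ_str) = Σₕ Wₕ²(1 − fₕ)sₕ²/nₕ with Wₕ = Nₕ/N, N = 25893.
55–64: Wₕ = 0.41103773; term = 0.41103773²·(1 − 0.11603871)·6.505/1235 = 7.8664171 × 10^-4.
18–34: Wₕ = 0.28969219; term = 0.28969219²·(1 − 0.18157579)·83.2/1362 = 0.0041956406.
65+: Wₕ = 0.29927007; term = 0.29927007²·(1 − 0.04413473)·56.26/342 = 0.014083055.
Sum = 0.019065337.
SE = √(0.019065337) = 0.1381.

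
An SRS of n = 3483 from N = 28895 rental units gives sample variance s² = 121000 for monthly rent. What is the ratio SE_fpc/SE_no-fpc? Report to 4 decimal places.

f = n/N = 3483/28895 = 0.12053989.
SE_no-fpc = √(s²/n) = 5.8940789; SE_fpc = √((1−f)s²/n) = 5.5274398.
Ratio = √(1−f) = 0.93779535.

0.9378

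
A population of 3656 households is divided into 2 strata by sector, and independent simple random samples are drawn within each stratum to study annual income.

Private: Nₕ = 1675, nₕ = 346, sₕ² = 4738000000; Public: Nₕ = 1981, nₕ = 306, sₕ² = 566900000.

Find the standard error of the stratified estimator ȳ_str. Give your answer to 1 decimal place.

Var(ȳ_str) = Σₕ Wₕ²(1 − fₕ)sₕ²/nₕ with Wₕ = Nₕ/N, N = 3656.
Private: Wₕ = 0.45815098; term = 0.45815098²·(1 − 0.20656716)·4738000000/346 = 2.2805856 × 10^6.
Public: Wₕ = 0.54184902; term = 0.54184902²·(1 − 0.15446744)·566900000/306 = 459909.04.
Sum = 2.7404946 × 10^6.
SE = √(2.7404946 × 10^6) = 1655.4.

1655.4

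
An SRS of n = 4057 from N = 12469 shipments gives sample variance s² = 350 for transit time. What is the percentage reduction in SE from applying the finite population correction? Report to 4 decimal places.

f = n/N = 4057/12469 = 0.32536691.
SE_no-fpc = √(s²/n) = 0.29371865; SE_fpc = √((1−f)s²/n) = 0.2412489.
Ratio = √(1−f) = 0.82136051. Reduction = 100·(1 − 0.82136051) = 17.8639%.

17.8639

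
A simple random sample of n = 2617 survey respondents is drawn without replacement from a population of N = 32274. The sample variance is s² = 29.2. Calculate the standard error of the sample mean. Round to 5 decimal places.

0.10126

Under SRS without replacement, Var(ȳ) = (1 − f)·s²/n with f = n/N = 2617/32274 = 0.08108694.
Var(ȳ) = (1 − 0.08108694)·29.2/2617 = 0.91891306·0.011157814 = 0.010253061.
SE(ȳ) = √(0.010253061) = 0.10126.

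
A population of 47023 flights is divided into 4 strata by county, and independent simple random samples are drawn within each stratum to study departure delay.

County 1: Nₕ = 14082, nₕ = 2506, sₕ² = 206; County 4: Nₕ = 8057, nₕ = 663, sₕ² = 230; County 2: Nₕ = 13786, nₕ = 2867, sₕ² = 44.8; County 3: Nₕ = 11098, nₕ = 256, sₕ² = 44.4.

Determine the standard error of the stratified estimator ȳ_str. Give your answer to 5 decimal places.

0.16096

Var(ȳ_str) = Σₕ Wₕ²(1 − fₕ)sₕ²/nₕ with Wₕ = Nₕ/N, N = 47023.
County 1: Wₕ = 0.29947047; term = 0.29947047²·(1 − 0.17795768)·206/2506 = 0.0060602194.
County 4: Wₕ = 0.17134168; term = 0.17134168²·(1 − 0.08228869)·230/663 = 0.0093464449.
County 2: Wₕ = 0.29317568; term = 0.29317568²·(1 − 0.20796460)·44.8/2867 = 0.0010637775.
County 3: Wₕ = 0.23601216; term = 0.23601216²·(1 − 0.02306722)·44.4/256 = 0.0094379237.
Sum = 0.025908366.
SE = √(0.025908366) = 0.16096.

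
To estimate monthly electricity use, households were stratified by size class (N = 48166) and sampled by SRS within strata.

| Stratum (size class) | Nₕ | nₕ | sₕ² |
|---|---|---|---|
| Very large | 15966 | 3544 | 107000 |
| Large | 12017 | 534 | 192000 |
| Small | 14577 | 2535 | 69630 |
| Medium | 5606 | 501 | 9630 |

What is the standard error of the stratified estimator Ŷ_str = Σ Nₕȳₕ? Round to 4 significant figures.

Var(Ŷ_str) = Σₕ Nₕ²(1 − fₕ)sₕ²/nₕ.
Very large: 15966²·(1 − 3544/15966)·107000/3544 = 5.9879438 × 10^9.
Large: 12017²·(1 − 534/12017)·192000/534 = 4.9614817 × 10^10.
Small: 14577²·(1 − 2535/14577)·69630/2535 = 4.8215337 × 10^9.
Medium: 5606²·(1 − 501/5606)·9630/501 = 5.5009462 × 10^8.
Sum = 6.0974389 × 10^10.
SE = √(6.0974389 × 10^10) = 246900.

246900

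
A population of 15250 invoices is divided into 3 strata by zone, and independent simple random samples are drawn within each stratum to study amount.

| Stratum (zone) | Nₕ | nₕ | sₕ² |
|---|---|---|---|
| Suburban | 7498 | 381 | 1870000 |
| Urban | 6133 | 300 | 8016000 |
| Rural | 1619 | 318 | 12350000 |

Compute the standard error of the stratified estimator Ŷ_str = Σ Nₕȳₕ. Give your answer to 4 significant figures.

Var(Ŷ_str) = Σₕ Nₕ²(1 − fₕ)sₕ²/nₕ.
Suburban: 7498²·(1 − 381/7498)·1870000/381 = 2.6191419 × 10^11.
Urban: 6133²·(1 − 300/6133)·8016000/300 = 9.5587564 × 10^11.
Rural: 1619²·(1 − 318/1619)·12350000/318 = 8.1802011 × 10^10.
Sum = 1.2995918 × 10^12.
SE = √(1.2995918 × 10^12) = 1.140 × 10^6.

1.140 × 10^6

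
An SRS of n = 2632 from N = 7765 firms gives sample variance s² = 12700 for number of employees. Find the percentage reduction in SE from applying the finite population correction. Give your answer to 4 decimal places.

18.6954

f = n/N = 2632/7765 = 0.33895686.
SE_no-fpc = √(s²/n) = 2.1966402; SE_fpc = √((1−f)s²/n) = 1.7859686.
Ratio = √(1−f) = 0.81304560. Reduction = 100·(1 − 0.81304560) = 18.6954%.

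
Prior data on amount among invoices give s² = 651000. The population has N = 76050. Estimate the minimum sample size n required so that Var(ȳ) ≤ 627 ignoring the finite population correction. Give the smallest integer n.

Without fpc, n₀ = s²/D = 651000/627 = 1038.2775.
Rounding up, n = 1039.

1039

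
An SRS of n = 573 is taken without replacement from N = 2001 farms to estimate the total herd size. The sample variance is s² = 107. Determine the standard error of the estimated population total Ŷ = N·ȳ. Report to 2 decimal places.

Var(Ŷ) = N²·Var(ȳ) = N²·(1 − n/N)·s²/n.
f = 573/2001 = 0.28635682; Var(ȳ) = 0.71364318·107/573 = 0.13326321.
Var(Ŷ) = 2001² · 0.13326321 = 533586.03.
SE(Ŷ) = √(533586.03) = 730.47.

730.47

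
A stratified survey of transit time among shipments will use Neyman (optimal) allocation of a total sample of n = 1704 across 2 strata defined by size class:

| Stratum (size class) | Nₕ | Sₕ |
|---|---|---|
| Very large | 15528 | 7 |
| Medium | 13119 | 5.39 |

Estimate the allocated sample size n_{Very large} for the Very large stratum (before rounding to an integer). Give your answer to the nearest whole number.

Neyman allocation: nₕ = n·NₕSₕ / Σⱼ NⱼSⱼ.
Σ NⱼSⱼ = 15528·7 + 13119·5.39 = 179407.41.
n_{Very large} = 1704·15528·7 / 179407.41 = 1032.

1032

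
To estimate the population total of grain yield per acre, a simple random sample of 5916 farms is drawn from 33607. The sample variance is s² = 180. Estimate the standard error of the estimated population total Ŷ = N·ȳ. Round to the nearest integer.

5321

Var(Ŷ) = N²·Var(ȳ) = N²·(1 − n/N)·s²/n.
f = 5916/33607 = 0.17603475; Var(ȳ) = 0.82396525·180/5916 = 0.025069936.
Var(Ŷ) = 33607² · 0.025069936 = 2.8314749 × 10^7.
SE(Ŷ) = √(2.8314749 × 10^7) = 5321.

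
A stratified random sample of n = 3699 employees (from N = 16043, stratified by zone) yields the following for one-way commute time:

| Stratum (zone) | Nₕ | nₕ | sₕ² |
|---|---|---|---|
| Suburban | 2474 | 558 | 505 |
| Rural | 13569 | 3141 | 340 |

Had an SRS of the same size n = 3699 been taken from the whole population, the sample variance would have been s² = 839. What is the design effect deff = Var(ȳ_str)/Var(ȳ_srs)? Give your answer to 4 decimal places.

0.4365

Var(ȳ_str) = Σ Wₕ²(1−fₕ)sₕ²/nₕ with Wₕ = Nₕ/16043:
  Suburban: (2474/16043)²·(1−558/2474)·505/558 = 0.016667913
  Rural: (13569/16043)²·(1−3141/13569)·340/3141 = 0.059509826
  → Var(ȳ_str) = 0.076177739.
Var(ȳ_srs) = (1 − 3699/16043)·839/3699 = 0.17452111.
deff = 0.076177739 / 0.17452111 = 0.4365.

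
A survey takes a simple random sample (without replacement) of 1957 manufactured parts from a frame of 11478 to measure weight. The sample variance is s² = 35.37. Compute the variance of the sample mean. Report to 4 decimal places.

Under SRS without replacement, Var(ȳ) = (1 − f)·s²/n with f = n/N = 1957/11478 = 0.17050009.
Var(ȳ) = (1 − 0.17050009)·35.37/1957 = 0.82949991·0.018073582 = 0.014992035.

0.0150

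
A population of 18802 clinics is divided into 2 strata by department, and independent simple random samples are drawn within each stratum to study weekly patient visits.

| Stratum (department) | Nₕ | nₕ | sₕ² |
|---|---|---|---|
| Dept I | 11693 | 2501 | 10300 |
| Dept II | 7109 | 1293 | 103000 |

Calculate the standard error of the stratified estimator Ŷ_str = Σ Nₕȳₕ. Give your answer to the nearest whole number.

Var(Ŷ_str) = Σₕ Nₕ²(1 − fₕ)sₕ²/nₕ.
Dept I: 11693²·(1 − 2501/11693)·10300/2501 = 4.4264901 × 10^8.
Dept II: 7109²·(1 − 1293/7109)·103000/1293 = 3.2936057 × 10^9.
Sum = 3.7362547 × 10^9.
SE = √(3.7362547 × 10^9) = 61125.

61125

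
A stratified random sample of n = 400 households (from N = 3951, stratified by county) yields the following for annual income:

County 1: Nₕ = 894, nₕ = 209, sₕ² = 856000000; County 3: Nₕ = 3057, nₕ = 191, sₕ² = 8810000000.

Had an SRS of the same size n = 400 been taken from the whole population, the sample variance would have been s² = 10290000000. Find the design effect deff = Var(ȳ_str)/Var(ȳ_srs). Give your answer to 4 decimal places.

Var(ȳ_str) = Σ Wₕ²(1−fₕ)sₕ²/nₕ with Wₕ = Nₕ/3951:
  County 1: (894/3951)²·(1−209/894)·856000000/209 = 160672.48
  County 3: (3057/3951)²·(1−191/3057)·8810000000/191 = 2.5888096 × 10^7
  → Var(ȳ_str) = 2.6048768 × 10^7.
Var(ȳ_srs) = (1 − 400/3951)·10290000000/400 = 2.3120596 × 10^7.
deff = (2.6048768 × 10^7) / (2.3120596 × 10^7) = 1.1266.

1.1266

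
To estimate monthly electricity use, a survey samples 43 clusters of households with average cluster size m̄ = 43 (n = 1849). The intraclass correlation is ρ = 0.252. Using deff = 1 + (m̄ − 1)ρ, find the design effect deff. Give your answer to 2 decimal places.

11.58

deff = 1 + (43 − 1)·0.252 = 1 + 10.584 = 11.584.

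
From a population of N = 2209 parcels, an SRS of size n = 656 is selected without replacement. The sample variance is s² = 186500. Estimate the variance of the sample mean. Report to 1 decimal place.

Under SRS without replacement, Var(ȳ) = (1 − f)·s²/n with f = n/N = 656/2209 = 0.29696695.
Var(ȳ) = (1 − 0.29696695)·186500/656 = 0.70303305·284.29878 = 199.87144.

199.9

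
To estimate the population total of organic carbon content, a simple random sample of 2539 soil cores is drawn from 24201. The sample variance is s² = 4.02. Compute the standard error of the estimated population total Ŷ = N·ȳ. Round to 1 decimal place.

Var(Ŷ) = N²·Var(ȳ) = N²·(1 − n/N)·s²/n.
f = 2539/24201 = 0.10491302; Var(ȳ) = 0.89508698·4.02/2539 = 0.0014171917.
Var(Ŷ) = 24201² · 0.0014171917 = 830032.74.
SE(Ŷ) = √(830032.74) = 911.1.

911.1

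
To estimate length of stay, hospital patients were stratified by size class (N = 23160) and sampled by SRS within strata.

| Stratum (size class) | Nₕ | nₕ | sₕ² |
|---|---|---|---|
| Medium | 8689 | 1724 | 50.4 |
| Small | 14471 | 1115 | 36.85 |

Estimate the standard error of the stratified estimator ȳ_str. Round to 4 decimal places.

Var(ȳ_str) = Σₕ Wₕ²(1 − fₕ)sₕ²/nₕ with Wₕ = Nₕ/N, N = 23160.
Medium: Wₕ = 0.37517271; term = 0.37517271²·(1 − 0.19841179)·50.4/1724 = 0.0032984286.
Small: Wₕ = 0.62482729; term = 0.62482729²·(1 − 0.07705065)·36.85/1115 = 0.011908593.
Sum = 0.015207022.
SE = √(0.015207022) = 0.1233.

0.1233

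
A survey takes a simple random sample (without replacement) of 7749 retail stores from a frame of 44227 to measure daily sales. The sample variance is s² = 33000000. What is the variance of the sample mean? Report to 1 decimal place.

3512.5

Under SRS without replacement, Var(ȳ) = (1 − f)·s²/n with f = n/N = 7749/44227 = 0.17520971.
Var(ȳ) = (1 − 0.17520971)·33000000/7749 = 0.82479029·4258.614 = 3512.4635.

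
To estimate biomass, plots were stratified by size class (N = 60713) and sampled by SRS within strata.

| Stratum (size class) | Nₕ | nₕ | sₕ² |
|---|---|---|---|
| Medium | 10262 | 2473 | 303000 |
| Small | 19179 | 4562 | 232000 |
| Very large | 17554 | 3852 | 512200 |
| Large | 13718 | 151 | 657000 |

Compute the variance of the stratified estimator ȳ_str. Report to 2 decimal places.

234.89

Var(ȳ_str) = Σₕ Wₕ²(1 − fₕ)sₕ²/nₕ with Wₕ = Nₕ/N, N = 60713.
Medium: Wₕ = 0.16902476; term = 0.16902476²·(1 − 0.24098616)·303000/2473 = 2.656861.
Small: Wₕ = 0.31589610; term = 0.31589610²·(1 − 0.23786433)·232000/4562 = 3.8677066.
Very large: Wₕ = 0.28913083; term = 0.28913083²·(1 − 0.21943717)·512200/3852 = 8.6766078.
Large: Wₕ = 0.22594831; term = 0.22594831²·(1 − 0.01100744)·657000/151 = 219.68462.
Sum = 234.8858.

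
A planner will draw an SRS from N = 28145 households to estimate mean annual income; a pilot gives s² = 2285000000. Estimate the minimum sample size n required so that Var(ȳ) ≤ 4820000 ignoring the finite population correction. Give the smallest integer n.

Without fpc, n₀ = s²/D = 2285000000/4820000 = 474.0664.
Rounding up, n = 475.

475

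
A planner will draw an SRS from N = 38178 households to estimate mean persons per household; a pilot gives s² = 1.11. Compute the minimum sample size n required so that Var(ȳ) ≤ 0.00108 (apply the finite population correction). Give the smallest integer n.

Without fpc, n₀ = s²/D = 1.11/0.00108 = 1027.7778.
With fpc, (1 − n/N)·s²/n ≤ D requires n ≥ n₀/(1 + n₀/N) = 1027.7778/(1 + 1027.7778/38178) = 1000.8346.
Rounding up, n = 1001.

1001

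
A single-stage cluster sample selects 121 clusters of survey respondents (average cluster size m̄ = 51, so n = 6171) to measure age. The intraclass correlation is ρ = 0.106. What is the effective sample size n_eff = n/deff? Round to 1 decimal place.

979.5

deff = 1 + (51 − 1)·0.106 = 1 + 5.3 = 6.3.
n_eff = 6171 / 6.3 = 979.5.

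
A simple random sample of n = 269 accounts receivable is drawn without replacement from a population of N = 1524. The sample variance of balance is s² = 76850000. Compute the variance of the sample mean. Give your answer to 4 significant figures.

Under SRS without replacement, Var(ȳ) = (1 − f)·s²/n with f = n/N = 269/1524 = 0.17650919.
Var(ȳ) = (1 − 0.17650919)·76850000/269 = 0.82349081·285687.73 = 235261.22.

235300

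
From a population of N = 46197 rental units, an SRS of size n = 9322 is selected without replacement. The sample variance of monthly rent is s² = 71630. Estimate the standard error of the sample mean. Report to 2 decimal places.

2.48

Under SRS without replacement, Var(ȳ) = (1 − f)·s²/n with f = n/N = 9322/46197 = 0.20178799.
Var(ȳ) = (1 − 0.20178799)·71630/9322 = 0.79821201·7.6839734 = 6.1334398.
SE(ȳ) = √(6.1334398) = 2.48.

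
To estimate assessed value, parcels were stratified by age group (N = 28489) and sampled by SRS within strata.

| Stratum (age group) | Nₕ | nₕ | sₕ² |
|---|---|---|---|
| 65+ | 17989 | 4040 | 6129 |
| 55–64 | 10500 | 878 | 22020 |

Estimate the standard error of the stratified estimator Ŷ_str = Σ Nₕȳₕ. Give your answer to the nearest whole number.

53986

Var(Ŷ_str) = Σₕ Nₕ²(1 − fₕ)sₕ²/nₕ.
65+: 17989²·(1 − 4040/17989)·6129/4040 = 3.806785 × 10^8.
55–64: 10500²·(1 − 878/10500)·22020/878 = 2.5338299 × 10^9.
Sum = 2.9145084 × 10^9.
SE = √(2.9145084 × 10^9) = 53986.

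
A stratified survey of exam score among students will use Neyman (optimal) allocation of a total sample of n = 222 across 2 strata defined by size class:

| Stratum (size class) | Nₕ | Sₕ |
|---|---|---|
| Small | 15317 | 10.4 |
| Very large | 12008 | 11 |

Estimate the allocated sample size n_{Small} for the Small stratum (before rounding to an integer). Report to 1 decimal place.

Neyman allocation: nₕ = n·NₕSₕ / Σⱼ NⱼSⱼ.
Σ NⱼSⱼ = 15317·10.4 + 12008·11 = 291384.8.
n_{Small} = 222·15317·10.4 / 291384.8 = 121.4.

121.4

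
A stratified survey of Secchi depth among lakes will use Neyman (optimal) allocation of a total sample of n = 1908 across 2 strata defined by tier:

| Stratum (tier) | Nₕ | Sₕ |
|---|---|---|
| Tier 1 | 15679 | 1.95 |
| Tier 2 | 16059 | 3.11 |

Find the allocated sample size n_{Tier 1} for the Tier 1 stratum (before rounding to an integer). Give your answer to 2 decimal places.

724.50

Neyman allocation: nₕ = n·NₕSₕ / Σⱼ NⱼSⱼ.
Σ NⱼSⱼ = 15679·1.95 + 16059·3.11 = 80517.54.
n_{Tier 1} = 1908·15679·1.95 / 80517.54 = 724.50.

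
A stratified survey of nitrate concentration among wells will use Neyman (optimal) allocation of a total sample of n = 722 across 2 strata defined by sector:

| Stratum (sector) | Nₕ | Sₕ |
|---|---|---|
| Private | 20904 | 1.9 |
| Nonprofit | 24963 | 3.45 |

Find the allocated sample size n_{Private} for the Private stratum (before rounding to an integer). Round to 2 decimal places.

Neyman allocation: nₕ = n·NₕSₕ / Σⱼ NⱼSⱼ.
Σ NⱼSⱼ = 20904·1.9 + 24963·3.45 = 125839.95.
n_{Private} = 722·20904·1.9 / 125839.95 = 227.88.

227.88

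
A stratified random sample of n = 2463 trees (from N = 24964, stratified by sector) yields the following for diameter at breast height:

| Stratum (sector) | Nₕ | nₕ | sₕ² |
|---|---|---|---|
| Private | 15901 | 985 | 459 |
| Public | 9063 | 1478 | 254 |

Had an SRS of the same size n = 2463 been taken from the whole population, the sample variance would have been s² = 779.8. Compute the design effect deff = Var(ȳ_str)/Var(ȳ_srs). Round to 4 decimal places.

Var(ȳ_str) = Σ Wₕ²(1−fₕ)sₕ²/nₕ with Wₕ = Nₕ/24964:
  Private: (15901/24964)²·(1−985/15901)·459/985 = 0.17734744
  Public: (9063/24964)²·(1−1478/9063)·254/1478 = 0.018956515
  → Var(ȳ_str) = 0.19630396.
Var(ȳ_srs) = (1 − 2463/24964)·779.8/2463 = 0.28536878.
deff = 0.19630396 / 0.28536878 = 0.6879.

0.6879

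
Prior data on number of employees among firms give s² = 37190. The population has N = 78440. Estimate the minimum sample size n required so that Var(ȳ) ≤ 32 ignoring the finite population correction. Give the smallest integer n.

1163

Without fpc, n₀ = s²/D = 37190/32 = 1162.1875.
Rounding up, n = 1163.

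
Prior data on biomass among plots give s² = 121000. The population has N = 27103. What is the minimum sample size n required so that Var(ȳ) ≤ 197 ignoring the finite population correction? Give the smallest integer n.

615

Without fpc, n₀ = s²/D = 121000/197 = 614.2132.
Rounding up, n = 615.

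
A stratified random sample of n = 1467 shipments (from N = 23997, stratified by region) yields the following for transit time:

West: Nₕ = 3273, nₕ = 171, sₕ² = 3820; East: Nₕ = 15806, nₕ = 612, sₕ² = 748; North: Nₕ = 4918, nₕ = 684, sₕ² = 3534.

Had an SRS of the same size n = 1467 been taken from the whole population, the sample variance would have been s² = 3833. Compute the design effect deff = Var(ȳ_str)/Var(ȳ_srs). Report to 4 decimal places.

Var(ȳ_str) = Σ Wₕ²(1−fₕ)sₕ²/nₕ with Wₕ = Nₕ/23997:
  West: (3273/23997)²·(1−171/3273)·3820/171 = 0.39385934
  East: (15806/23997)²·(1−612/15806)·748/612 = 0.50971847
  North: (4918/23997)²·(1−684/4918)·3534/684 = 0.1868254
  → Var(ȳ_str) = 1.0904032.
Var(ȳ_srs) = (1 − 1467/23997)·3833/1467 = 2.453087.
deff = 1.0904032 / 2.453087 = 0.4445.

0.4445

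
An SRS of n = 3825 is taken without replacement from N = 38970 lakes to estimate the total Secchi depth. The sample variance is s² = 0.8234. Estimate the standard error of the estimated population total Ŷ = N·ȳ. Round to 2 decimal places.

Var(Ŷ) = N²·Var(ȳ) = N²·(1 − n/N)·s²/n.
f = 3825/38970 = 0.09815242; Var(ȳ) = 0.90184758·0.8234/3825 = 1.941389 × 10^-4.
Var(Ŷ) = 38970² · (1.941389 × 10^-4) = 294831.16.
SE(Ŷ) = √(294831.16) = 542.98.

542.98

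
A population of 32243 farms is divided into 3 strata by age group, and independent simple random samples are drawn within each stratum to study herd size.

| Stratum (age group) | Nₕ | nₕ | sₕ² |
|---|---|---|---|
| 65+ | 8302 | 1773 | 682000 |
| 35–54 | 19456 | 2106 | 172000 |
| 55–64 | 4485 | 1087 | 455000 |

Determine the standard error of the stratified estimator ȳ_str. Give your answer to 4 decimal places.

Var(ȳ_str) = Σₕ Wₕ²(1 − fₕ)sₕ²/nₕ with Wₕ = Nₕ/N, N = 32243.
65+: Wₕ = 0.25748224; term = 0.25748224²·(1 − 0.21356300)·682000/1773 = 20.05553.
35–54: Wₕ = 0.60341780; term = 0.60341780²·(1 − 0.10824424)·172000/2106 = 26.5187.
55–64: Wₕ = 0.13909996; term = 0.13909996²·(1 − 0.24236343)·455000/1087 = 6.1361616.
Sum = 52.710392.
SE = √(52.710392) = 7.2602.

7.2602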